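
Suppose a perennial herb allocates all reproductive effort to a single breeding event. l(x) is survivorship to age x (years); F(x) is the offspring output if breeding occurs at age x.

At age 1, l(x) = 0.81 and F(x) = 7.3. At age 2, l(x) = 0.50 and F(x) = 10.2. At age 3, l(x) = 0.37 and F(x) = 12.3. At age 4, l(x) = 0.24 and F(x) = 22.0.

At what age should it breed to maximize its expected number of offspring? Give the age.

Expected offspring if breeding at age x = l(x) × F(x):
  age 1: 0.81 × 7.3 = 5.913
  age 2: 0.50 × 10.2 = 5.100
  age 3: 0.37 × 12.3 = 4.551
  age 4: 0.24 × 22.0 = 5.280
Maximum at age 1 (5.913).

1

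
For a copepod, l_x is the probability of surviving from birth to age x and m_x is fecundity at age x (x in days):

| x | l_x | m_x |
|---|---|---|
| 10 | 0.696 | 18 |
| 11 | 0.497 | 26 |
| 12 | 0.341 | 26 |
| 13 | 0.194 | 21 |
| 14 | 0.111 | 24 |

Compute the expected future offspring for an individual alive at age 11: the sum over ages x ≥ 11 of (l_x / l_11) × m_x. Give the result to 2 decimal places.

57.40

l_11 = 0.497. Conditional survival from age 11 to x is l_x / l_11.
  x=11: (0.497/0.497) × 26 = 26.0000
  x=12: (0.341/0.497) × 26 = 17.8390
  x=13: (0.194/0.497) × 21 = 8.1972
  x=14: (0.111/0.497) × 24 = 5.3602
Sum = 26.0000 + 17.8390 + 8.1972 + 5.3602 = 57.3964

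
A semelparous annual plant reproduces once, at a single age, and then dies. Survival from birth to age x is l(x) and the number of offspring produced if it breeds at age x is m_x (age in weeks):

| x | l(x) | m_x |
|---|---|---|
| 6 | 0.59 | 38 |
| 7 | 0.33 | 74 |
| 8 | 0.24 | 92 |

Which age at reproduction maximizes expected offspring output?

Expected offspring if breeding at age x = l(x) × m_x:
  age 6: 0.59 × 38 = 22.420
  age 7: 0.33 × 74 = 24.420
  age 8: 0.24 × 92 = 22.080
Maximum at age 7 (24.420).

7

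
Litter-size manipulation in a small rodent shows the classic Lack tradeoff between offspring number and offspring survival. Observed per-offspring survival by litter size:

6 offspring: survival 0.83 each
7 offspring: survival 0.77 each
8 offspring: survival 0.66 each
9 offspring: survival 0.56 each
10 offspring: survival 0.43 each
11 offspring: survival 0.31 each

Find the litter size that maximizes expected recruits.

Expected recruits = c × s(c):
  c=6: 6 × 0.83 = 4.980
  c=7: 7 × 0.77 = 5.390
  c=8: 8 × 0.66 = 5.280
  c=9: 9 × 0.56 = 5.040
  c=10: 10 × 0.43 = 4.300
  c=11: 11 × 0.31 = 3.410
Maximum at c = 7 (5.390 recruits).

7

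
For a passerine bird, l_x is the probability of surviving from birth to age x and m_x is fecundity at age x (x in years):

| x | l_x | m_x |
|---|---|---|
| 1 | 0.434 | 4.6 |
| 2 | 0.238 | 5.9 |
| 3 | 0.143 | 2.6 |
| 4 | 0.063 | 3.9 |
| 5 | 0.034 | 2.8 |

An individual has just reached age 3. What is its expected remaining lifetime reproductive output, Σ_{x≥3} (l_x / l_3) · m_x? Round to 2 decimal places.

l_3 = 0.143. Conditional survival from age 3 to x is l_x / l_3.
  x=3: (0.143/0.143) × 2.6 = 2.6000
  x=4: (0.063/0.143) × 3.9 = 1.7182
  x=5: (0.034/0.143) × 2.8 = 0.6657
Sum = 2.6000 + 1.7182 + 0.6657 = 4.9839

4.98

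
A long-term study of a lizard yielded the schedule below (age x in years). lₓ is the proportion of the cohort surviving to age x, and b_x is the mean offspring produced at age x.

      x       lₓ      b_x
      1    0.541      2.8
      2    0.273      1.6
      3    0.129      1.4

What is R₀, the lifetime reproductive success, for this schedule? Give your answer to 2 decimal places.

2.13

R₀ = Σ lₓ b_x:
  age 1: 0.541 × 2.8 = 1.5148
  age 2: 0.273 × 1.6 = 0.4368
  age 3: 0.129 × 1.4 = 0.1806
R₀ = 1.5148 + 0.4368 + 0.1806 = 2.1322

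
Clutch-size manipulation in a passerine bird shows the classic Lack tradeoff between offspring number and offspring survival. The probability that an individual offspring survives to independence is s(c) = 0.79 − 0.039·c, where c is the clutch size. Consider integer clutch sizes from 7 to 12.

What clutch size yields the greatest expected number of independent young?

Expected independent young = c × s(c):
  c=7: 7 × 0.517 = 3.619
  c=8: 8 × 0.478 = 3.824
  c=9: 9 × 0.439 = 3.951
  c=10: 10 × 0.400 = 4.000
  c=11: 11 × 0.361 = 3.971
  c=12: 12 × 0.322 = 3.864
Maximum at c = 10 (4.000 independent young).

10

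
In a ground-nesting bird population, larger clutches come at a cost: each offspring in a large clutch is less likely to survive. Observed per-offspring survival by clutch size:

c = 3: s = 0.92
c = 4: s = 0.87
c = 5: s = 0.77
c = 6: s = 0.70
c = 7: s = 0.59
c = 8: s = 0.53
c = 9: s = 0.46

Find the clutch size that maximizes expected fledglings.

8

Expected fledglings = c × s(c):
  c=3: 3 × 0.92 = 2.760
  c=4: 4 × 0.87 = 3.480
  c=5: 5 × 0.77 = 3.850
  c=6: 6 × 0.70 = 4.200
  c=7: 7 × 0.59 = 4.130
  c=8: 8 × 0.53 = 4.240
  c=9: 9 × 0.46 = 4.140
Maximum at c = 8 (4.240 fledglings).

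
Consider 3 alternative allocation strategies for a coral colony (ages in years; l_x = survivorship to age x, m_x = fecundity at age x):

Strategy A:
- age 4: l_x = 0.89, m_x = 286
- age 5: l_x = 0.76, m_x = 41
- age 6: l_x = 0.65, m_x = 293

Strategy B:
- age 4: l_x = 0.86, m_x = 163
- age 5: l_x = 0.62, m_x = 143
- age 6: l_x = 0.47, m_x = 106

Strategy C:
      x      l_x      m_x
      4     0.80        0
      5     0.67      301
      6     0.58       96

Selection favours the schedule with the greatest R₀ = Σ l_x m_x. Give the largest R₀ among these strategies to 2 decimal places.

Strategy A: R₀ = 0.89×286 + 0.76×41 + 0.65×293 = 476.1500
Strategy B: R₀ = 0.86×163 + 0.62×143 + 0.47×106 = 278.6600
Strategy C: R₀ = 0.80×0 + 0.67×301 + 0.58×96 = 257.3500
Highest R₀: strategy A with 476.1500.

476.15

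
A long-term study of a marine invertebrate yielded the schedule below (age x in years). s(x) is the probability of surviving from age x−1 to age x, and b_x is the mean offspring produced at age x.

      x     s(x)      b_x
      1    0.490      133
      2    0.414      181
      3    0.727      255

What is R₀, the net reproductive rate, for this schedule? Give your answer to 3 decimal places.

139.495

Survivorship from birth: l_x = s_1·s_2·…·s_x.
  l_1 = 0.49000
  l_2 = 0.20286
  l_3 = 0.14748
R₀ = Σ l_x b_x:
  age 1: 0.49000 × 133 = 65.1700
  age 2: 0.20286 × 181 = 36.7177
  age 3: 0.14748 × 255 = 37.6074
R₀ = 65.1700 + 36.7177 + 37.6074 = 139.4951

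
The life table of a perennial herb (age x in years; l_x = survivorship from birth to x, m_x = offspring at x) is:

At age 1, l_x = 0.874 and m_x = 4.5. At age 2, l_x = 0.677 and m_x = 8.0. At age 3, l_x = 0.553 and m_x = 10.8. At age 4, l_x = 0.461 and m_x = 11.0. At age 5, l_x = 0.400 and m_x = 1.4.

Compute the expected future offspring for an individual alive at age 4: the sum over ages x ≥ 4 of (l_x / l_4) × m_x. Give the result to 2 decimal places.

l_4 = 0.461. Conditional survival from age 4 to x is l_x / l_4.
  x=4: (0.461/0.461) × 11.0 = 11.0000
  x=5: (0.400/0.461) × 1.4 = 1.2148
Sum = 11.0000 + 1.2148 = 12.2148

12.21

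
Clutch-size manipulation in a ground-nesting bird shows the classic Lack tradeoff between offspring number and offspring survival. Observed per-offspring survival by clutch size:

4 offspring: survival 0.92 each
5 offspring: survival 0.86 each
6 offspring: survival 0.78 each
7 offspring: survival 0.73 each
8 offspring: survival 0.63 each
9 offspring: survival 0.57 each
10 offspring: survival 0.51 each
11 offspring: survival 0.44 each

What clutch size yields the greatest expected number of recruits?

Expected recruits = c × s(c):
  c=4: 4 × 0.92 = 3.680
  c=5: 5 × 0.86 = 4.300
  c=6: 6 × 0.78 = 4.680
  c=7: 7 × 0.73 = 5.110
  c=8: 8 × 0.63 = 5.040
  c=9: 9 × 0.57 = 5.130
  c=10: 10 × 0.51 = 5.100
  c=11: 11 × 0.44 = 4.840
Maximum at c = 9 (5.130 recruits).

9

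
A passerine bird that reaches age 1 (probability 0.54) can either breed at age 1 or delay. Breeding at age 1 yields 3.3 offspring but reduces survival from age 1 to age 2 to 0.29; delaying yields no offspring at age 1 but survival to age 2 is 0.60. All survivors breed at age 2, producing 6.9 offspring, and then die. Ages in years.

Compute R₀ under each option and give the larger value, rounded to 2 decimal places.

2.86

breed at age 1: R₀ = 0.54 × (3.3 + 0.29 × 6.9) = 0.54 × 5.3010 = 2.8625
delay to age 2: R₀ = 0.54 × (0.60 × 6.9) = 0.54 × 4.1400 = 2.2356
Higher: breed at age 1 (2.8625).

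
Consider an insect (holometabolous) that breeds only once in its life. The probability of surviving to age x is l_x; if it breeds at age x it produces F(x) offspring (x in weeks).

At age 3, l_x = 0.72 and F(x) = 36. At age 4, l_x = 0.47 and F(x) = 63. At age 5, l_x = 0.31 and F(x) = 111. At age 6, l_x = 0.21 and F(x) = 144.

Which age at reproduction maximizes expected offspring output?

Expected offspring if breeding at age x = l_x × F(x):
  age 3: 0.72 × 36 = 25.920
  age 4: 0.47 × 63 = 29.610
  age 5: 0.31 × 111 = 34.410
  age 6: 0.21 × 144 = 30.240
Maximum at age 5 (34.410).

5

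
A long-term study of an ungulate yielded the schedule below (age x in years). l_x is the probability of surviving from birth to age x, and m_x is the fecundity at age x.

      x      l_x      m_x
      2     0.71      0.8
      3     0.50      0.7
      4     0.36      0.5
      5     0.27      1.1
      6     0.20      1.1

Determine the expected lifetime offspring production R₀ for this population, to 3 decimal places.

R₀ = Σ l_x m_x:
  age 2: 0.71 × 0.8 = 0.5680
  age 3: 0.50 × 0.7 = 0.3500
  age 4: 0.36 × 0.5 = 0.1800
  age 5: 0.27 × 1.1 = 0.2970
  age 6: 0.20 × 1.1 = 0.2200
R₀ = 0.5680 + 0.3500 + 0.1800 + 0.2970 + 0.2200 = 1.6150

1.615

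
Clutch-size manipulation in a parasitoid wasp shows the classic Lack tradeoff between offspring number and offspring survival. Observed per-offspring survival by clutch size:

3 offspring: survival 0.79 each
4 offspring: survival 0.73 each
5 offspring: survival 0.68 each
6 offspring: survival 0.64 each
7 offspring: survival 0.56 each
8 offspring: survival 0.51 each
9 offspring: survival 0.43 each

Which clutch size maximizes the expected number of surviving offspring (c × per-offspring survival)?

Expected surviving offspring = c × s(c):
  c=3: 3 × 0.79 = 2.370
  c=4: 4 × 0.73 = 2.920
  c=5: 5 × 0.68 = 3.400
  c=6: 6 × 0.64 = 3.840
  c=7: 7 × 0.56 = 3.920
  c=8: 8 × 0.51 = 4.080
  c=9: 9 × 0.43 = 3.870
Maximum at c = 8 (4.080 surviving offspring).

8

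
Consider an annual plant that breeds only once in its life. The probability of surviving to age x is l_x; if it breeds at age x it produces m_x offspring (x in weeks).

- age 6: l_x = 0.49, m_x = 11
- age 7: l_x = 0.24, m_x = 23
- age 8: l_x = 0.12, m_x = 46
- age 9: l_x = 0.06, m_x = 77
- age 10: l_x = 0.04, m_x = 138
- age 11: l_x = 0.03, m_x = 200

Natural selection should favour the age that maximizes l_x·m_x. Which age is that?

11

Expected offspring if breeding at age x = l_x × m_x:
  age 6: 0.49 × 11 = 5.390
  age 7: 0.24 × 23 = 5.520
  age 8: 0.12 × 46 = 5.520
  age 9: 0.06 × 77 = 4.620
  age 10: 0.04 × 138 = 5.520
  age 11: 0.03 × 200 = 6.000
Maximum at age 11 (6.000).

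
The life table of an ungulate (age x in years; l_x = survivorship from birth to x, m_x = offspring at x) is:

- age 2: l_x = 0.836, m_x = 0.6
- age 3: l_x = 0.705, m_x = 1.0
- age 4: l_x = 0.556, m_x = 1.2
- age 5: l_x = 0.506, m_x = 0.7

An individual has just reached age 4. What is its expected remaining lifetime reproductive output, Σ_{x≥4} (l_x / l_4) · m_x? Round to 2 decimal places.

l_4 = 0.556. Conditional survival from age 4 to x is l_x / l_4.
  x=4: (0.556/0.556) × 1.2 = 1.2000
  x=5: (0.506/0.556) × 0.7 = 0.6371
Sum = 1.2000 + 0.6371 = 1.8371

1.84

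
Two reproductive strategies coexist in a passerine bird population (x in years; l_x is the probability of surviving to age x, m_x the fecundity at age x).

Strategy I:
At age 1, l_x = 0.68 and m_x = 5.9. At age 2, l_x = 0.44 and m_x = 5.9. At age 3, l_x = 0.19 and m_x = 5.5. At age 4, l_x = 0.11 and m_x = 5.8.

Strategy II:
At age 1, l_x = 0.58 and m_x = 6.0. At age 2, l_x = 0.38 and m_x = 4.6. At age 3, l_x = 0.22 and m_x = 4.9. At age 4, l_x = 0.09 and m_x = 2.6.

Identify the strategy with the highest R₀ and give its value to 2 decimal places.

Strategy I: R₀ = 0.68×5.9 + 0.44×5.9 + 0.19×5.5 + 0.11×5.8 = 8.2910
Strategy II: R₀ = 0.58×6.0 + 0.38×4.6 + 0.22×4.9 + 0.09×2.6 = 6.5400
Highest R₀: strategy I with 8.2910.

8.29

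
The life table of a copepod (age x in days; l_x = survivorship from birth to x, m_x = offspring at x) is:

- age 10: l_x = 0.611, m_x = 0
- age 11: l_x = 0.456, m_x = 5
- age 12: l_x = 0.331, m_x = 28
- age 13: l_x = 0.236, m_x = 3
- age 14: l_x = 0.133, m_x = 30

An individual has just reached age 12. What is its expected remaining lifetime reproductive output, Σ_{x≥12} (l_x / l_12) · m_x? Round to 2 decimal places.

42.19

l_12 = 0.331. Conditional survival from age 12 to x is l_x / l_12.
  x=12: (0.331/0.331) × 28 = 28.0000
  x=13: (0.236/0.331) × 3 = 2.1390
  x=14: (0.133/0.331) × 30 = 12.0544
Sum = 28.0000 + 2.1390 + 12.0544 = 42.1934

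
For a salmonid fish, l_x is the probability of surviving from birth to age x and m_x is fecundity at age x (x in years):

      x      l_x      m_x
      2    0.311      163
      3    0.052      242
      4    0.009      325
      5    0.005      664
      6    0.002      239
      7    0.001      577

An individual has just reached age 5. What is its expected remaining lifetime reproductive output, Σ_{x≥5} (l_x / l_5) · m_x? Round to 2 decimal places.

l_5 = 0.005. Conditional survival from age 5 to x is l_x / l_5.
  x=5: (0.005/0.005) × 664 = 664.0000
  x=6: (0.002/0.005) × 239 = 95.6000
  x=7: (0.001/0.005) × 577 = 115.4000
Sum = 664.0000 + 95.6000 + 115.4000 = 875.0000

875.00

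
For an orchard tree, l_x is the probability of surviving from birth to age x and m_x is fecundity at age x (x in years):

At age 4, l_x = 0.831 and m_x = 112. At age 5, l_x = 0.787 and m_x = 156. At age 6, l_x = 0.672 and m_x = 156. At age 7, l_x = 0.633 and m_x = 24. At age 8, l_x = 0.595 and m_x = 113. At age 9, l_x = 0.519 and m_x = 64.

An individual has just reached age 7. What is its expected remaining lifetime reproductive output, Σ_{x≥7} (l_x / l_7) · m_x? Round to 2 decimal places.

l_7 = 0.633. Conditional survival from age 7 to x is l_x / l_7.
  x=7: (0.633/0.633) × 24 = 24.0000
  x=8: (0.595/0.633) × 113 = 106.2164
  x=9: (0.519/0.633) × 64 = 52.4739
Sum = 24.0000 + 106.2164 + 52.4739 = 182.6904

182.69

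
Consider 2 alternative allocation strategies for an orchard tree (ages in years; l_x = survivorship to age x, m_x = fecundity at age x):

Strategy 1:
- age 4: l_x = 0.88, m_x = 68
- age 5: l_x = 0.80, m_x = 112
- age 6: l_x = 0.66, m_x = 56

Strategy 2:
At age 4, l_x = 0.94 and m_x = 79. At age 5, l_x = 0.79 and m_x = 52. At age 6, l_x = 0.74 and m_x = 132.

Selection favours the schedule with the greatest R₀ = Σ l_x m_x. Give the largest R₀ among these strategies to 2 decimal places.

213.02

Strategy 1: R₀ = 0.88×68 + 0.80×112 + 0.66×56 = 186.4000
Strategy 2: R₀ = 0.94×79 + 0.79×52 + 0.74×132 = 213.0200
Highest R₀: strategy 2 with 213.0200.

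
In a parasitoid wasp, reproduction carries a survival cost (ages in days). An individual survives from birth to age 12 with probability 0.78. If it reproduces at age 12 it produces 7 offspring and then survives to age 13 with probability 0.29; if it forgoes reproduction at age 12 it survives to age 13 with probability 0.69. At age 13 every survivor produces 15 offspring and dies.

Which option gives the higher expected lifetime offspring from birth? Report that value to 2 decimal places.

8.85

breed at age 12: R₀ = 0.78 × (7 + 0.29 × 15) = 0.78 × 11.3500 = 8.8530
delay to age 13: R₀ = 0.78 × (0.69 × 15) = 0.78 × 10.3500 = 8.0730
Higher: breed at age 12 (8.8530).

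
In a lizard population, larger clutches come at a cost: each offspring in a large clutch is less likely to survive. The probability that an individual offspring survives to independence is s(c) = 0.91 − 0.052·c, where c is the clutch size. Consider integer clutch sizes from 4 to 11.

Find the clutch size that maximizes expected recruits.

Expected recruits = c × s(c):
  c=4: 4 × 0.702 = 2.808
  c=5: 5 × 0.650 = 3.250
  c=6: 6 × 0.598 = 3.588
  c=7: 7 × 0.546 = 3.822
  c=8: 8 × 0.494 = 3.952
  c=9: 9 × 0.442 = 3.978
  c=10: 10 × 0.390 = 3.900
  c=11: 11 × 0.338 = 3.718
Maximum at c = 9 (3.978 recruits).

9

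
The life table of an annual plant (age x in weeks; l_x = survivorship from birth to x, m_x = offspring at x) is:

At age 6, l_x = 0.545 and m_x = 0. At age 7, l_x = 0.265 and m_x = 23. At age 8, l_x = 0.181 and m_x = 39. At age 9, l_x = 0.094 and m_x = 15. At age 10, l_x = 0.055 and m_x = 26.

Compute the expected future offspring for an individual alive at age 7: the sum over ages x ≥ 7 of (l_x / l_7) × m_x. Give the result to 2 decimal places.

60.35

l_7 = 0.265. Conditional survival from age 7 to x is l_x / l_7.
  x=7: (0.265/0.265) × 23 = 23.0000
  x=8: (0.181/0.265) × 39 = 26.6377
  x=9: (0.094/0.265) × 15 = 5.3208
  x=10: (0.055/0.265) × 26 = 5.3962
Sum = 23.0000 + 26.6377 + 5.3208 + 5.3962 = 60.3547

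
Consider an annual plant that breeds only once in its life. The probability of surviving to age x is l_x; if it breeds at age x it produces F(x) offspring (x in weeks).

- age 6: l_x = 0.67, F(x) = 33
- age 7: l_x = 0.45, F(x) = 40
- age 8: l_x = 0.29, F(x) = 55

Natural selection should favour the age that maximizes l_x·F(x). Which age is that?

Expected offspring if breeding at age x = l_x × F(x):
  age 6: 0.67 × 33 = 22.110
  age 7: 0.45 × 40 = 18.000
  age 8: 0.29 × 55 = 15.950
Maximum at age 6 (22.110).

6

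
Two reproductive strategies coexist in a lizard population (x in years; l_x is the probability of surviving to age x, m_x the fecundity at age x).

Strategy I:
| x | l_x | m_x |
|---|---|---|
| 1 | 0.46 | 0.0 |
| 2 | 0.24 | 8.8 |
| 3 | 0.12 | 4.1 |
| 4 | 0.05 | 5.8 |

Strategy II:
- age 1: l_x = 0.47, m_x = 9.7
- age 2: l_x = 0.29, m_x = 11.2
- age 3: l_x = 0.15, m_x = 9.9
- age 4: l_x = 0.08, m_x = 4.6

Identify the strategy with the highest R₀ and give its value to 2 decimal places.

9.66

Strategy I: R₀ = 0.46×0.0 + 0.24×8.8 + 0.12×4.1 + 0.05×5.8 = 2.8940
Strategy II: R₀ = 0.47×9.7 + 0.29×11.2 + 0.15×9.9 + 0.08×4.6 = 9.6600
Highest R₀: strategy II with 9.6600.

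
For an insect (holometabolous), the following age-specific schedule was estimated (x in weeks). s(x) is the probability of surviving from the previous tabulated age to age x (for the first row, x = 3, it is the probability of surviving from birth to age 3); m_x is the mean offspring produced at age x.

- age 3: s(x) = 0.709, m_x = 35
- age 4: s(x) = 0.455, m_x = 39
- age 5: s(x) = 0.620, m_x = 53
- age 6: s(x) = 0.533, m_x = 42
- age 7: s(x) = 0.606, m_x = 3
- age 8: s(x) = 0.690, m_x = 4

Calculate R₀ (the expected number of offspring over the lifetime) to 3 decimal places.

52.846

Survivorship from birth: l_x = s_3·s_4·…·s_x.
  l_3 = 0.70900
  l_4 = 0.32260
  l_5 = 0.20001
  l_6 = 0.10660
  l_7 = 0.06460
  l_8 = 0.04458
R₀ = Σ l_x m_x:
  age 3: 0.70900 × 35 = 24.8150
  age 4: 0.32260 × 39 = 12.5814
  age 5: 0.20001 × 53 = 10.6005
  age 6: 0.10660 × 42 = 4.4772
  age 7: 0.06460 × 3 = 0.1938
  age 8: 0.04458 × 4 = 0.1783
R₀ = 24.8150 + 12.5814 + 10.6005 + 4.4772 + 0.1938 + 0.1783 = 52.8462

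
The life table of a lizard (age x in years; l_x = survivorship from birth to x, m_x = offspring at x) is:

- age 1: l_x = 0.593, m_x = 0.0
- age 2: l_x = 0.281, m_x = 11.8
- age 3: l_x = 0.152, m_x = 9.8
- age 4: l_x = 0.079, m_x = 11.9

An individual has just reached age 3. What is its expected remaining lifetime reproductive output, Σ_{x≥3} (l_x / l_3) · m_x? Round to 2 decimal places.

l_3 = 0.152. Conditional survival from age 3 to x is l_x / l_3.
  x=3: (0.152/0.152) × 9.8 = 9.8000
  x=4: (0.079/0.152) × 11.9 = 6.1849
Sum = 9.8000 + 6.1849 = 15.9849

15.98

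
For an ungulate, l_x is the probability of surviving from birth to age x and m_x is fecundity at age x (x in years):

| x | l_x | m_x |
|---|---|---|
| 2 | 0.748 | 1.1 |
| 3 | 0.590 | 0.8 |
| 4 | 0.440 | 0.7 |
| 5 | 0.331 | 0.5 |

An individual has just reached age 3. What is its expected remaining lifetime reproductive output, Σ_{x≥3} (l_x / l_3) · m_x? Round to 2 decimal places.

1.60

l_3 = 0.590. Conditional survival from age 3 to x is l_x / l_3.
  x=3: (0.590/0.590) × 0.8 = 0.8000
  x=4: (0.440/0.590) × 0.7 = 0.5220
  x=5: (0.331/0.590) × 0.5 = 0.2805
Sum = 0.8000 + 0.5220 + 0.2805 = 1.6025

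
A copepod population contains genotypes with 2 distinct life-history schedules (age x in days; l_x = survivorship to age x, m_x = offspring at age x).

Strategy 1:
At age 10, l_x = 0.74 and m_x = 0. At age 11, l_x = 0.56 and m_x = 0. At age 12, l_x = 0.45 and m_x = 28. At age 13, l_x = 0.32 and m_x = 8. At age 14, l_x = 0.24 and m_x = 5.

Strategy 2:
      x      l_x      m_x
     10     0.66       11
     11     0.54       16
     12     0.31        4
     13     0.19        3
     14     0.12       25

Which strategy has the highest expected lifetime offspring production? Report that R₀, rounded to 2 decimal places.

Strategy 1: R₀ = 0.74×0 + 0.56×0 + 0.45×28 + 0.32×8 + 0.24×5 = 16.3600
Strategy 2: R₀ = 0.66×11 + 0.54×16 + 0.31×4 + 0.19×3 + 0.12×25 = 20.7100
Highest R₀: strategy 2 with 20.7100.

20.71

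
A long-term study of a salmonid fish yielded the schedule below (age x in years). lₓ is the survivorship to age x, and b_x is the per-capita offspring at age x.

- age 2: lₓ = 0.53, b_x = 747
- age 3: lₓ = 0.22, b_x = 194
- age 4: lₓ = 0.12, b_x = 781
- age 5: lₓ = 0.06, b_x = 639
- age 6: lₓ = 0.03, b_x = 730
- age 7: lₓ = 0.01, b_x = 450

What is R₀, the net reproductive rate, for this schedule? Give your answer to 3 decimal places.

R₀ = Σ lₓ b_x:
  age 2: 0.53 × 747 = 395.9100
  age 3: 0.22 × 194 = 42.6800
  age 4: 0.12 × 781 = 93.7200
  age 5: 0.06 × 639 = 38.3400
  age 6: 0.03 × 730 = 21.9000
  age 7: 0.01 × 450 = 4.5000
R₀ = 395.9100 + 42.6800 + 93.7200 + 38.3400 + 21.9000 + 4.5000 = 597.0500

597.050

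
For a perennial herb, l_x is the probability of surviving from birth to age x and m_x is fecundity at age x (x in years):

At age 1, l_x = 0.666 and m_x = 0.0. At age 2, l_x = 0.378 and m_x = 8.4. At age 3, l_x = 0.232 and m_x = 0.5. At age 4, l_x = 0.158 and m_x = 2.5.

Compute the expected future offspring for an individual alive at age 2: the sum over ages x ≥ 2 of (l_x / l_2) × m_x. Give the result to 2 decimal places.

9.75

l_2 = 0.378. Conditional survival from age 2 to x is l_x / l_2.
  x=2: (0.378/0.378) × 8.4 = 8.4000
  x=3: (0.232/0.378) × 0.5 = 0.3069
  x=4: (0.158/0.378) × 2.5 = 1.0450
Sum = 8.4000 + 0.3069 + 1.0450 = 9.7519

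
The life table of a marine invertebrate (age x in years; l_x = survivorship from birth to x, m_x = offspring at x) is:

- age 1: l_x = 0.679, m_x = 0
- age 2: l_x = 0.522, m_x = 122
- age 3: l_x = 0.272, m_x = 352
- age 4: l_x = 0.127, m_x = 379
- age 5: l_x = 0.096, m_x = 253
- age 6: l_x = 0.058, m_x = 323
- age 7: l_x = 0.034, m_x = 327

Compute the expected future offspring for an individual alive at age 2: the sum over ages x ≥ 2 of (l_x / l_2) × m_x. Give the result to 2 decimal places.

501.34

l_2 = 0.522. Conditional survival from age 2 to x is l_x / l_2.
  x=2: (0.522/0.522) × 122 = 122.0000
  x=3: (0.272/0.522) × 352 = 183.4176
  x=4: (0.127/0.522) × 379 = 92.2088
  x=5: (0.096/0.522) × 253 = 46.5287
  x=6: (0.058/0.522) × 323 = 35.8889
  x=7: (0.034/0.522) × 327 = 21.2989
Sum = 122.0000 + 183.4176 + 92.2088 + 46.5287 + 35.8889 + 21.2989 = 501.3429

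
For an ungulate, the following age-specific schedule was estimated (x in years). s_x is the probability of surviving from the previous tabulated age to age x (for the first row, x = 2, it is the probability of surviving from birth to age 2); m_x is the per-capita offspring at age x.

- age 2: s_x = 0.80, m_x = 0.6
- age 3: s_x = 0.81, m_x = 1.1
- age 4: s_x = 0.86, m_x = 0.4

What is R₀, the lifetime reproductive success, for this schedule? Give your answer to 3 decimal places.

1.416

Survivorship from birth: l_x = s_2·s_3·…·s_x.
  l_2 = 0.80000
  l_3 = 0.64800
  l_4 = 0.55728
R₀ = Σ l_x m_x:
  age 2: 0.80000 × 0.6 = 0.4800
  age 3: 0.64800 × 1.1 = 0.7128
  age 4: 0.55728 × 0.4 = 0.2229
R₀ = 0.4800 + 0.7128 + 0.2229 = 1.4157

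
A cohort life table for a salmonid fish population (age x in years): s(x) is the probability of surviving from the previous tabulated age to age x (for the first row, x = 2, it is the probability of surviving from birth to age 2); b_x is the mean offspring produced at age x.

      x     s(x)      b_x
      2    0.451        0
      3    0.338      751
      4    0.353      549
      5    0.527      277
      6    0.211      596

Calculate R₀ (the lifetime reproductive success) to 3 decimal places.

155.444

Survivorship from birth: l_x = s_2·s_3·…·s_x.
  l_2 = 0.45100
  l_3 = 0.15244
  l_4 = 0.05381
  l_5 = 0.02836
  l_6 = 0.00598
R₀ = Σ l_x b_x:
  age 2: 0.45100 × 0 = 0.0000
  age 3: 0.15244 × 751 = 114.4824
  age 4: 0.05381 × 549 = 29.5417
  age 5: 0.02836 × 277 = 7.8557
  age 6: 0.00598 × 596 = 3.5641
R₀ = 0.0000 + 114.4824 + 29.5417 + 7.8557 + 3.5641 = 155.4439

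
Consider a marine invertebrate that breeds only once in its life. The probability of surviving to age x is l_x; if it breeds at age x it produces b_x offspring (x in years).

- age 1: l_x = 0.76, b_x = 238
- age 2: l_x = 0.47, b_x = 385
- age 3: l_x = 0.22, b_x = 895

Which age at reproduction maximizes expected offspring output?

3

Expected offspring if breeding at age x = l_x × b_x:
  age 1: 0.76 × 238 = 180.880
  age 2: 0.47 × 385 = 180.950
  age 3: 0.22 × 895 = 196.900
Maximum at age 3 (196.900).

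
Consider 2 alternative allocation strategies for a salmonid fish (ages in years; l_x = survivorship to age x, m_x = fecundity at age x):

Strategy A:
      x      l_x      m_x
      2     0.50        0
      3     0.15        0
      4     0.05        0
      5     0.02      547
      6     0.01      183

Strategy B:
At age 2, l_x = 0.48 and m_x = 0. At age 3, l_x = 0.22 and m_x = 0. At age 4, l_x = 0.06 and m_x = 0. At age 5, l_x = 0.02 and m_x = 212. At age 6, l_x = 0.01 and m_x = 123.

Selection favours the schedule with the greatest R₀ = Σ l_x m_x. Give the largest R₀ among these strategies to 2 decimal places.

12.77

Strategy A: R₀ = 0.50×0 + 0.15×0 + 0.05×0 + 0.02×547 + 0.01×183 = 12.7700
Strategy B: R₀ = 0.48×0 + 0.22×0 + 0.06×0 + 0.02×212 + 0.01×123 = 5.4700
Highest R₀: strategy A with 12.7700.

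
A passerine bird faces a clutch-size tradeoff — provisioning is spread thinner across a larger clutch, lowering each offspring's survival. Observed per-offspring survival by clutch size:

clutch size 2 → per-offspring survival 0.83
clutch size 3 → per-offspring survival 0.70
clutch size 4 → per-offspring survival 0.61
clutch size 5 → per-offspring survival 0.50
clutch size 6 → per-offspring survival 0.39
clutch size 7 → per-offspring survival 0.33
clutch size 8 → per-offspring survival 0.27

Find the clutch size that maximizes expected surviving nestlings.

5

Expected surviving nestlings = c × s(c):
  c=2: 2 × 0.83 = 1.660
  c=3: 3 × 0.70 = 2.100
  c=4: 4 × 0.61 = 2.440
  c=5: 5 × 0.50 = 2.500
  c=6: 6 × 0.39 = 2.340
  c=7: 7 × 0.33 = 2.310
  c=8: 8 × 0.27 = 2.160
Maximum at c = 5 (2.500 surviving nestlings).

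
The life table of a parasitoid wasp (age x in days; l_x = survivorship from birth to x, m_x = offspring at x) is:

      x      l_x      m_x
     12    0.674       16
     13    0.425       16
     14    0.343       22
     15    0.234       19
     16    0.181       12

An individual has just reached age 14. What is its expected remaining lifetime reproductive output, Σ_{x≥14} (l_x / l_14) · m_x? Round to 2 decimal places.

l_14 = 0.343. Conditional survival from age 14 to x is l_x / l_14.
  x=14: (0.343/0.343) × 22 = 22.0000
  x=15: (0.234/0.343) × 19 = 12.9621
  x=16: (0.181/0.343) × 12 = 6.3324
Sum = 22.0000 + 12.9621 + 6.3324 = 41.2945

41.29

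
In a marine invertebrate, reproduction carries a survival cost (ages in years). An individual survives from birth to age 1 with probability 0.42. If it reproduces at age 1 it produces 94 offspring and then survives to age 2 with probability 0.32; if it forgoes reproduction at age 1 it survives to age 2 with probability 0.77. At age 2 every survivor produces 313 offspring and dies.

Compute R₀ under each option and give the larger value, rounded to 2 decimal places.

breed at age 1: R₀ = 0.42 × (94 + 0.32 × 313) = 0.42 × 194.1600 = 81.5472
delay to age 2: R₀ = 0.42 × (0.77 × 313) = 0.42 × 241.0100 = 101.2242
Higher: delay to age 2 (101.2242).

101.22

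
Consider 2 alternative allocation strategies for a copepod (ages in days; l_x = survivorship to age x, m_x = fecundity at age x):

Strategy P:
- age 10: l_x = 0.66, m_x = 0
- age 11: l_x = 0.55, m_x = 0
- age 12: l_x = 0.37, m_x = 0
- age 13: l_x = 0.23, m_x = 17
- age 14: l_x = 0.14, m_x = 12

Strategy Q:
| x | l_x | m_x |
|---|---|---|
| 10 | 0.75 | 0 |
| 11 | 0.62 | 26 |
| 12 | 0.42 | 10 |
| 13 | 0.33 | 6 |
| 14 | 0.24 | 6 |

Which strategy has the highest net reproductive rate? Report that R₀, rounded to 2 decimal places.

23.74

Strategy P: R₀ = 0.66×0 + 0.55×0 + 0.37×0 + 0.23×17 + 0.14×12 = 5.5900
Strategy Q: R₀ = 0.75×0 + 0.62×26 + 0.42×10 + 0.33×6 + 0.24×6 = 23.7400
Highest R₀: strategy Q with 23.7400.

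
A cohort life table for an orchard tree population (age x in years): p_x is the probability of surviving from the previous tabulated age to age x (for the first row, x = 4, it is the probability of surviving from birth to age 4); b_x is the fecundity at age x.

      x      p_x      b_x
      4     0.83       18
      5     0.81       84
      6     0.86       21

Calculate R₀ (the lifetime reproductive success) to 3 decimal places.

83.555

Survivorship from birth: l_x = p_4·p_5·…·p_x.
  l_4 = 0.83000
  l_5 = 0.67230
  l_6 = 0.57818
R₀ = Σ l_x b_x:
  age 4: 0.83000 × 18 = 14.9400
  age 5: 0.67230 × 84 = 56.4732
  age 6: 0.57818 × 21 = 12.1418
R₀ = 14.9400 + 56.4732 + 12.1418 = 83.5550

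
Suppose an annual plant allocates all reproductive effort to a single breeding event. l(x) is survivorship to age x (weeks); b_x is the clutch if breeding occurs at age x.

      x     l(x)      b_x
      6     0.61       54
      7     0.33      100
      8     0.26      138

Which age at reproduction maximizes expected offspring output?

8

Expected offspring if breeding at age x = l(x) × b_x:
  age 6: 0.61 × 54 = 32.940
  age 7: 0.33 × 100 = 33.000
  age 8: 0.26 × 138 = 35.880
Maximum at age 8 (35.880).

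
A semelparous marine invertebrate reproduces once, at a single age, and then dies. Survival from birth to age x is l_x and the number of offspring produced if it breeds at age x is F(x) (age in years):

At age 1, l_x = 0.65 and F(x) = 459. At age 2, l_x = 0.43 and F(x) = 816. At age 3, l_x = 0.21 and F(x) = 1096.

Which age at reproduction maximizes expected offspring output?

2

Expected offspring if breeding at age x = l_x × F(x):
  age 1: 0.65 × 459 = 298.350
  age 2: 0.43 × 816 = 350.880
  age 3: 0.21 × 1096 = 230.160
Maximum at age 2 (350.880).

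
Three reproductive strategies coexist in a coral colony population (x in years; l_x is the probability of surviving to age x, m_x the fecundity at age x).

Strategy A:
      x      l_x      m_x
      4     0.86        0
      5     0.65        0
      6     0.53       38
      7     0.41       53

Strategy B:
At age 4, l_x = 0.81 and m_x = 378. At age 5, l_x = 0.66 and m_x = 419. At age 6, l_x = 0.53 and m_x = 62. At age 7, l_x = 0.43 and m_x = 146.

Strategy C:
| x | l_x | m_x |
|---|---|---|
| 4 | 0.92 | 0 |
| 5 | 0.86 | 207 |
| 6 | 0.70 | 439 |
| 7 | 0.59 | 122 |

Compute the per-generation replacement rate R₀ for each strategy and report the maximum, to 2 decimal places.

678.36

Strategy A: R₀ = 0.86×0 + 0.65×0 + 0.53×38 + 0.41×53 = 41.8700
Strategy B: R₀ = 0.81×378 + 0.66×419 + 0.53×62 + 0.43×146 = 678.3600
Strategy C: R₀ = 0.92×0 + 0.86×207 + 0.70×439 + 0.59×122 = 557.3000
Highest R₀: strategy B with 678.3600.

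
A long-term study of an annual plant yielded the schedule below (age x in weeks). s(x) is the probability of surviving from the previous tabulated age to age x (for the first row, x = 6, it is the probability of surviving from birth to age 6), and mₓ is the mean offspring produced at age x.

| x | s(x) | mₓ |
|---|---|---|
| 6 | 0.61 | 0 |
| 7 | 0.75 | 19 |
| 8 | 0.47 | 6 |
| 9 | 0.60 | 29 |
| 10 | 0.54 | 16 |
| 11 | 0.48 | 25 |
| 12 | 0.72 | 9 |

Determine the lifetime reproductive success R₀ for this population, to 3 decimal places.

15.891

Survivorship from birth: l_x = s_6·s_7·…·s_x.
  l_6 = 0.61000
  l_7 = 0.45750
  l_8 = 0.21502
  l_9 = 0.12901
  l_10 = 0.06967
  l_11 = 0.03344
  l_12 = 0.02408
R₀ = Σ l_x mₓ:
  age 6: 0.61000 × 0 = 0.0000
  age 7: 0.45750 × 19 = 8.6925
  age 8: 0.21502 × 6 = 1.2901
  age 9: 0.12901 × 29 = 3.7413
  age 10: 0.06967 × 16 = 1.1147
  age 11: 0.03344 × 25 = 0.8360
  age 12: 0.02408 × 9 = 0.2167
R₀ = 0.0000 + 8.6925 + 1.2901 + 3.7413 + 1.1147 + 0.8360 + 0.2167 = 15.8914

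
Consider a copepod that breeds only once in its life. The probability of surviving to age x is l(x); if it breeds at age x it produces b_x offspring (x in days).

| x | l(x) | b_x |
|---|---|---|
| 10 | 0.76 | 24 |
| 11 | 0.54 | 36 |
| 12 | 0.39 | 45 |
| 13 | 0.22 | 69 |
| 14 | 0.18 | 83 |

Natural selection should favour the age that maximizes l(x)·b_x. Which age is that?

11

Expected offspring if breeding at age x = l(x) × b_x:
  age 10: 0.76 × 24 = 18.240
  age 11: 0.54 × 36 = 19.440
  age 12: 0.39 × 45 = 17.550
  age 13: 0.22 × 69 = 15.180
  age 14: 0.18 × 83 = 14.940
Maximum at age 11 (19.440).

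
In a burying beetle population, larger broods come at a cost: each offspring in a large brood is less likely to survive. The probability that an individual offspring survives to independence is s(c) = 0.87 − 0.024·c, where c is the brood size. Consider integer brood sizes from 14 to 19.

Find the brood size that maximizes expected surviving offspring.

18

Expected surviving offspring = c × s(c):
  c=14: 14 × 0.534 = 7.476
  c=15: 15 × 0.510 = 7.650
  c=16: 16 × 0.486 = 7.776
  c=17: 17 × 0.462 = 7.854
  c=18: 18 × 0.438 = 7.884
  c=19: 19 × 0.414 = 7.866
Maximum at c = 18 (7.884 surviving offspring).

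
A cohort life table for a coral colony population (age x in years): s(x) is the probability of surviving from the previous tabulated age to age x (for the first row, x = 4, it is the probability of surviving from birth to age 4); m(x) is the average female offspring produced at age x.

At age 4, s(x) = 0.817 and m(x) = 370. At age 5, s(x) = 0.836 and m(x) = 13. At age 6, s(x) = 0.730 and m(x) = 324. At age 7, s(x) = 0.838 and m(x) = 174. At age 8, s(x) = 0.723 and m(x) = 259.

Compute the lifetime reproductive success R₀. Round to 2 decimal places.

623.66

Survivorship from birth: l_x = s_4·s_5·…·s_x.
  l_4 = 0.81700
  l_5 = 0.68301
  l_6 = 0.49860
  l_7 = 0.41783
  l_8 = 0.30209
R₀ = Σ l_x m(x):
  age 4: 0.81700 × 370 = 302.2900
  age 5: 0.68301 × 13 = 8.8791
  age 6: 0.49860 × 324 = 161.5464
  age 7: 0.41783 × 174 = 72.7024
  age 8: 0.30209 × 259 = 78.2413
R₀ = 302.2900 + 8.8791 + 161.5464 + 72.7024 + 78.2413 = 623.6593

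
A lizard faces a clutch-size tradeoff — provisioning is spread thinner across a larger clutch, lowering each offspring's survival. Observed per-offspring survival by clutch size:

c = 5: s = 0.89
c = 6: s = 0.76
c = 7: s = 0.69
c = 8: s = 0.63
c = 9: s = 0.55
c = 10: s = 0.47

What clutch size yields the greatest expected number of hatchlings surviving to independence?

8

Expected hatchlings surviving to independence = c × s(c):
  c=5: 5 × 0.89 = 4.450
  c=6: 6 × 0.76 = 4.560
  c=7: 7 × 0.69 = 4.830
  c=8: 8 × 0.63 = 5.040
  c=9: 9 × 0.55 = 4.950
  c=10: 10 × 0.47 = 4.700
Maximum at c = 8 (5.040 hatchlings surviving to independence).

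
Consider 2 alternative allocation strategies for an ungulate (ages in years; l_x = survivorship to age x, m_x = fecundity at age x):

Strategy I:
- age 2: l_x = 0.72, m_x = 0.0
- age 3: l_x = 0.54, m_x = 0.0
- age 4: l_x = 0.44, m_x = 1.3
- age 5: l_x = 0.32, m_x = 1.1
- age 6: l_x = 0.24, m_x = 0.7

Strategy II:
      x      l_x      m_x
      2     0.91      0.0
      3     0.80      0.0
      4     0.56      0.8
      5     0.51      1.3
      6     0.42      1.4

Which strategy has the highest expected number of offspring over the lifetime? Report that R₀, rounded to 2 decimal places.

1.70

Strategy I: R₀ = 0.72×0.0 + 0.54×0.0 + 0.44×1.3 + 0.32×1.1 + 0.24×0.7 = 1.0920
Strategy II: R₀ = 0.91×0.0 + 0.80×0.0 + 0.56×0.8 + 0.51×1.3 + 0.42×1.4 = 1.6990
Highest R₀: strategy II with 1.6990.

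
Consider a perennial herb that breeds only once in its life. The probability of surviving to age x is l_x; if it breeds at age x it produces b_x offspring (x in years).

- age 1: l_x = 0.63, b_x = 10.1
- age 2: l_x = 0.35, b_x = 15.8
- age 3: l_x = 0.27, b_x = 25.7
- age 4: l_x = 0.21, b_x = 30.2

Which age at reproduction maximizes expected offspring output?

Expected offspring if breeding at age x = l_x × b_x:
  age 1: 0.63 × 10.1 = 6.363
  age 2: 0.35 × 15.8 = 5.530
  age 3: 0.27 × 25.7 = 6.939
  age 4: 0.21 × 30.2 = 6.342
Maximum at age 3 (6.939).

3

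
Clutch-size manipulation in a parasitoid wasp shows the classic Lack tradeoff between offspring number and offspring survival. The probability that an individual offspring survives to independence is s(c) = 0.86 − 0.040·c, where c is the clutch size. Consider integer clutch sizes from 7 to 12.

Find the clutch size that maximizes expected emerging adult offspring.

11

Expected emerging adult offspring = c × s(c):
  c=7: 7 × 0.580 = 4.060
  c=8: 8 × 0.540 = 4.320
  c=9: 9 × 0.500 = 4.500
  c=10: 10 × 0.460 = 4.600
  c=11: 11 × 0.420 = 4.620
  c=12: 12 × 0.380 = 4.560
Maximum at c = 11 (4.620 emerging adult offspring).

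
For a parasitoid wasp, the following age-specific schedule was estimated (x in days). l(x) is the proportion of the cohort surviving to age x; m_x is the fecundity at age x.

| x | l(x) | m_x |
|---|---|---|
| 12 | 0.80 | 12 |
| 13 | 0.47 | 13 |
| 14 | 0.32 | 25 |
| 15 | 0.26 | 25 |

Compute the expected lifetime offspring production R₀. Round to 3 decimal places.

R₀ = Σ l(x) m_x:
  age 12: 0.80 × 12 = 9.6000
  age 13: 0.47 × 13 = 6.1100
  age 14: 0.32 × 25 = 8.0000
  age 15: 0.26 × 25 = 6.5000
R₀ = 9.6000 + 6.1100 + 8.0000 + 6.5000 = 30.2100

30.210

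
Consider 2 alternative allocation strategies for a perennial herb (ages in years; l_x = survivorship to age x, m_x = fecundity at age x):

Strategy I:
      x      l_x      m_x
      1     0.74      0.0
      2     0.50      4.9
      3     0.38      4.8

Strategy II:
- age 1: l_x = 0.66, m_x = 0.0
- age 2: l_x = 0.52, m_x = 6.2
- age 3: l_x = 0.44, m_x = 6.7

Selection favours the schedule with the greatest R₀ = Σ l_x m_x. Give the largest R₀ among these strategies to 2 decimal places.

Strategy I: R₀ = 0.74×0.0 + 0.50×4.9 + 0.38×4.8 = 4.2740
Strategy II: R₀ = 0.66×0.0 + 0.52×6.2 + 0.44×6.7 = 6.1720
Highest R₀: strategy II with 6.1720.

6.17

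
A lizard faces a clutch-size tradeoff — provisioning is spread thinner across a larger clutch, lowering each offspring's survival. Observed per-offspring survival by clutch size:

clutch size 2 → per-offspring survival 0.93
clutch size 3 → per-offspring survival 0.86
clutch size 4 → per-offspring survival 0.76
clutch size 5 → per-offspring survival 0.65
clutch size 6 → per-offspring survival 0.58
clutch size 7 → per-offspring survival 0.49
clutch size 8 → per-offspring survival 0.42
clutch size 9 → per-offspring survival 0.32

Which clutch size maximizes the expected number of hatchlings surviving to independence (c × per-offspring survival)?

Expected hatchlings surviving to independence = c × s(c):
  c=2: 2 × 0.93 = 1.860
  c=3: 3 × 0.86 = 2.580
  c=4: 4 × 0.76 = 3.040
  c=5: 5 × 0.65 = 3.250
  c=6: 6 × 0.58 = 3.480
  c=7: 7 × 0.49 = 3.430
  c=8: 8 × 0.42 = 3.360
  c=9: 9 × 0.32 = 2.880
Maximum at c = 6 (3.480 hatchlings surviving to independence).

6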